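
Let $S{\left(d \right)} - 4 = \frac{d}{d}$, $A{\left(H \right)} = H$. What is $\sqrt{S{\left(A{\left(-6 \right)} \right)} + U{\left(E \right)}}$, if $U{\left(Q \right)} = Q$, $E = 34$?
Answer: $\sqrt{39} \approx 6.245$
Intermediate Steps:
$S{\left(d \right)} = 5$ ($S{\left(d \right)} = 4 + \frac{d}{d} = 4 + 1 = 5$)
$\sqrt{S{\left(A{\left(-6 \right)} \right)} + U{\left(E \right)}} = \sqrt{5 + 34} = \sqrt{39}$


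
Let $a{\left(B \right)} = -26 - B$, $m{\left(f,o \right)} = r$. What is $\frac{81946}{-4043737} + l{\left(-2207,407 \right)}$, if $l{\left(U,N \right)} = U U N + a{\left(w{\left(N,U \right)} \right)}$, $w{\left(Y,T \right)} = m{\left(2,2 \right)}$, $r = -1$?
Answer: $\frac{8016447854168820}{4043737} \approx 1.9824 \cdot 10^{9}$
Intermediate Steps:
$m{\left(f,o \right)} = -1$
$w{\left(Y,T \right)} = -1$
$l{\left(U,N \right)} = -25 + N U^{2}$ ($l{\left(U,N \right)} = U U N - 25 = U^{2} N + \left(-26 + 1\right) = N U^{2} - 25 = -25 + N U^{2}$)
$\frac{81946}{-4043737} + l{\left(-2207,407 \right)} = \frac{81946}{-4043737} - \left(25 - 407 \left(-2207\right)^{2}\right) = 81946 \left(- \frac{1}{4043737}\right) + \left(-25 + 407 \cdot 4870849\right) = - \frac{81946}{4043737} + \left(-25 + 1982435543\right) = - \frac{81946}{4043737} + 1982435518 = \frac{8016447854168820}{4043737}$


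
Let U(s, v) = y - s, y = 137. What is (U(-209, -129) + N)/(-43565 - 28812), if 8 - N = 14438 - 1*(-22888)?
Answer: 36972/72377 ≈ 0.51083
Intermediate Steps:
N = -37318 (N = 8 - (14438 - 1*(-22888)) = 8 - (14438 + 22888) = 8 - 1*37326 = 8 - 37326 = -37318)
U(s, v) = 137 - s
(U(-209, -129) + N)/(-43565 - 28812) = ((137 - 1*(-209)) - 37318)/(-43565 - 28812) = ((137 + 209) - 37318)/(-72377) = (346 - 37318)*(-1/72377) = -36972*(-1/72377) = 36972/72377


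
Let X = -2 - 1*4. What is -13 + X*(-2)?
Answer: -1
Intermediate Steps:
X = -6 (X = -2 - 4 = -6)
-13 + X*(-2) = -13 - 6*(-2) = -13 + 12 = -1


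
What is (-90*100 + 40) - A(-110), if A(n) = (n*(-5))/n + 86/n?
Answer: -492482/55 ≈ -8954.2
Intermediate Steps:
A(n) = -5 + 86/n (A(n) = (-5*n)/n + 86/n = -5 + 86/n)
(-90*100 + 40) - A(-110) = (-90*100 + 40) - (-5 + 86/(-110)) = (-9000 + 40) - (-5 + 86*(-1/110)) = -8960 - (-5 - 43/55) = -8960 - 1*(-318/55) = -8960 + 318/55 = -492482/55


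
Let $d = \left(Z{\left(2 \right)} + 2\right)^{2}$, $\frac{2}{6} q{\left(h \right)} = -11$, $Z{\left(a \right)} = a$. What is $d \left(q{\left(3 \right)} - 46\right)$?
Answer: $-1264$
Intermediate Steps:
$q{\left(h \right)} = -33$ ($q{\left(h \right)} = 3 \left(-11\right) = -33$)
$d = 16$ ($d = \left(2 + 2\right)^{2} = 4^{2} = 16$)
$d \left(q{\left(3 \right)} - 46\right) = 16 \left(-33 - 46\right) = 16 \left(-79\right) = -1264$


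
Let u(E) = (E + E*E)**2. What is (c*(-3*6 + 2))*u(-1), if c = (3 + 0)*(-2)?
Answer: 0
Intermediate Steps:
c = -6 (c = 3*(-2) = -6)
u(E) = (E + E**2)**2
(c*(-3*6 + 2))*u(-1) = (-6*(-3*6 + 2))*((-1)**2*(1 - 1)**2) = (-6*(-18 + 2))*(1*0**2) = (-6*(-16))*(1*0) = 96*0 = 0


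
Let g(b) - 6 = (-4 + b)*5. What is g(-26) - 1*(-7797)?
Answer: 7653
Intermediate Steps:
g(b) = -14 + 5*b (g(b) = 6 + (-4 + b)*5 = 6 + (-20 + 5*b) = -14 + 5*b)
g(-26) - 1*(-7797) = (-14 + 5*(-26)) - 1*(-7797) = (-14 - 130) + 7797 = -144 + 7797 = 7653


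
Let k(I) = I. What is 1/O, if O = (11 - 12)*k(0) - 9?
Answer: -⅑ ≈ -0.11111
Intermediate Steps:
O = -9 (O = (11 - 12)*0 - 9 = -1*0 - 9 = 0 - 9 = -9)
1/O = 1/(-9) = -⅑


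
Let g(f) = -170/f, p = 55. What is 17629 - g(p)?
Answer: 193953/11 ≈ 17632.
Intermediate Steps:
17629 - g(p) = 17629 - (-170)/55 = 17629 - 1*(-34/11) = 17629 + 34/11 = 193953/11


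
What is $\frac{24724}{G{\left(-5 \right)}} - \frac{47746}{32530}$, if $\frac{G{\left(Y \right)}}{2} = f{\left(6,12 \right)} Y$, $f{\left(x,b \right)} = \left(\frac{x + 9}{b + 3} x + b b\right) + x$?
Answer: $- \frac{21968887}{1268670} \approx -17.316$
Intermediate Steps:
$f{\left(x,b \right)} = x + b^{2} + \frac{x \left(9 + x\right)}{3 + b}$ ($f{\left(x,b \right)} = \left(\frac{9 + x}{3 + b} x + b^{2}\right) + x = \left(\frac{x \left(9 + x\right)}{3 + b} + b^{2}\right) + x = \left(b^{2} + \frac{x \left(9 + x\right)}{3 + b}\right) + x = x + b^{2} + \frac{x \left(9 + x\right)}{3 + b}$)
$G{\left(Y \right)} = 312 Y$ ($G{\left(Y \right)} = 2 \frac{12^{3} + 6^{2} + 3 \cdot 12^{2} + 12 \cdot 6 + 12 \cdot 6}{3 + 12} Y = 2 \frac{1728 + 36 + 3 \cdot 144 + 72 + 72}{15} Y = 2 \frac{1728 + 36 + 432 + 72 + 72}{15} Y = 2 \cdot \frac{1}{15} \cdot 2340 Y = 2 \cdot 156 Y = 312 Y$)
$\frac{24724}{G{\left(-5 \right)}} - \frac{47746}{32530} = \frac{24724}{312 \left(-5\right)} - \frac{47746}{32530} = \frac{24724}{-1560} - \frac{23873}{16265} = 24724 \left(- \frac{1}{1560}\right) - \frac{23873}{16265} = - \frac{6181}{390} - \frac{23873}{16265} = - \frac{21968887}{1268670}$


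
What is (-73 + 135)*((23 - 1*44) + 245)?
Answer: 13888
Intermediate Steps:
(-73 + 135)*((23 - 1*44) + 245) = 62*((23 - 44) + 245) = 62*(-21 + 245) = 62*224 = 13888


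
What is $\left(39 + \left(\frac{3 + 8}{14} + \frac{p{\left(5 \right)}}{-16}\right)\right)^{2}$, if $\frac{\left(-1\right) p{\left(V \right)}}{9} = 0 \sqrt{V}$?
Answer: $\frac{310249}{196} \approx 1582.9$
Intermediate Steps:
$p{\left(V \right)} = 0$ ($p{\left(V \right)} = - 9 \cdot 0 \sqrt{V} = \left(-9\right) 0 = 0$)
$\left(39 + \left(\frac{3 + 8}{14} + \frac{p{\left(5 \right)}}{-16}\right)\right)^{2} = \left(39 + \left(\frac{3 + 8}{14} + \frac{0}{-16}\right)\right)^{2} = \left(39 + \left(11 \cdot \frac{1}{14} + 0 \left(- \frac{1}{16}\right)\right)\right)^{2} = \left(39 + \left(\frac{11}{14} + 0\right)\right)^{2} = \left(39 + \frac{11}{14}\right)^{2} = \left(\frac{557}{14}\right)^{2} = \frac{310249}{196}$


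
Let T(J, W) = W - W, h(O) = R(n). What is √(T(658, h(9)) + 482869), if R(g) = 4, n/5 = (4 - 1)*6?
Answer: √482869 ≈ 694.89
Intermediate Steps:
n = 90 (n = 5*((4 - 1)*6) = 5*(3*6) = 5*18 = 90)
h(O) = 4
T(J, W) = 0
√(T(658, h(9)) + 482869) = √(0 + 482869) = √482869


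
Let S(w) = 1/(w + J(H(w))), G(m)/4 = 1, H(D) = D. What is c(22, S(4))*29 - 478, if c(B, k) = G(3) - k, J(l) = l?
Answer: -2925/8 ≈ -365.63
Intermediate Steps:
G(m) = 4 (G(m) = 4*1 = 4)
S(w) = 1/(2*w) (S(w) = 1/(w + w) = 1/(2*w))
c(B, k) = 4 - k
c(22, S(4))*29 - 478 = (4 - 1/(2*4))*29 - 478 = (4 - 1*⅛)*29 - 478 = (4 - ⅛)*29 - 478 = (31/8)*29 - 478 = 899/8 - 478 = -2925/8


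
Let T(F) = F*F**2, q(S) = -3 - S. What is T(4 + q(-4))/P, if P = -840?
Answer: -25/168 ≈ -0.14881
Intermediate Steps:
T(F) = F**3
T(4 + q(-4))/P = (4 + (-3 - 1*(-4)))**3/(-840) = (4 + (-3 + 4))**3*(-1/840) = (4 + 1)**3*(-1/840) = 5**3*(-1/840) = 125*(-1/840) = -25/168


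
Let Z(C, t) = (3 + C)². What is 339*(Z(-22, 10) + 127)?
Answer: 165432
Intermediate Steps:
339*(Z(-22, 10) + 127) = 339*((3 - 22)² + 127) = 339*((-19)² + 127) = 339*(361 + 127) = 339*488 = 165432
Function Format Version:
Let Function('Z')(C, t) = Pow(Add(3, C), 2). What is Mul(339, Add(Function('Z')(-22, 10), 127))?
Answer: 165432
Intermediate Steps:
Mul(339, Add(Function('Z')(-22, 10), 127)) = Mul(339, Add(Pow(Add(3, -22), 2), 127)) = Mul(339, Add(Pow(-19, 2), 127)) = Mul(339, Add(361, 127)) = Mul(339, 488) = 165432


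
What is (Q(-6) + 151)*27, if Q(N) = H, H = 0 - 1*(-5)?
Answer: 4212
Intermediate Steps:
H = 5 (H = 0 + 5 = 5)
Q(N) = 5
(Q(-6) + 151)*27 = (5 + 151)*27 = 156*27 = 4212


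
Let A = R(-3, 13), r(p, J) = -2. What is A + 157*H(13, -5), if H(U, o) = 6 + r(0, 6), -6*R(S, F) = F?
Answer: 3755/6 ≈ 625.83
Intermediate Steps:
R(S, F) = -F/6
A = -13/6 (A = -1/6*13 = -13/6 ≈ -2.1667)
H(U, o) = 4 (H(U, o) = 6 - 2 = 4)
A + 157*H(13, -5) = -13/6 + 157*4 = -13/6 + 628 = 3755/6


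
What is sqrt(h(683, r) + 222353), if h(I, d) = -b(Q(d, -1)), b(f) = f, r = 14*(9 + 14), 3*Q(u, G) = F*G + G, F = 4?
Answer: 2*sqrt(500298)/3 ≈ 471.54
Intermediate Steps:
Q(u, G) = 5*G/3 (Q(u, G) = (4*G + G)/3 = (5*G)/3 = 5*G/3)
r = 322 (r = 14*23 = 322)
h(I, d) = 5/3 (h(I, d) = -5*(-1)/3 = -1*(-5/3) = 5/3)
sqrt(h(683, r) + 222353) = sqrt(5/3 + 222353) = sqrt(667064/3) = 2*sqrt(500298)/3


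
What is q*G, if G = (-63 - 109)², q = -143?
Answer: -4230512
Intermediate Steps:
G = 29584 (G = (-172)² = 29584)
q*G = -143*29584 = -4230512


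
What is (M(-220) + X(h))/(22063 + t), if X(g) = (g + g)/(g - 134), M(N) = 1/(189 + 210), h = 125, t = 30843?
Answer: -33247/63328482 ≈ -0.00052499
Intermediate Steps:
M(N) = 1/399
X(g) = 2*g/(-134 + g) (X(g) = (2*g)/(-134 + g) = 2*g/(-134 + g))
(M(-220) + X(h))/(22063 + t) = (1/399 + 2*125/(-134 + 125))/(22063 + 30843) = (1/399 + 2*125/(-9))/52906 = (1/399 + 2*125*(-⅑))*(1/52906) = (1/399 - 250/9)*(1/52906) = -33247/1197*1/52906 = -33247/63328482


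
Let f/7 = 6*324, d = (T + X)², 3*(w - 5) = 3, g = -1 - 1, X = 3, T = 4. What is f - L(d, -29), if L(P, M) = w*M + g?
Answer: 13784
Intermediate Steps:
g = -2
w = 6 (w = 5 + (⅓)*3 = 5 + 1 = 6)
d = 49 (d = (4 + 3)² = 7² = 49)
f = 13608 (f = 7*(6*324) = 7*1944 = 13608)
L(P, M) = -2 + 6*M (L(P, M) = 6*M - 2 = -2 + 6*M)
f - L(d, -29) = 13608 - (-2 + 6*(-29)) = 13608 - (-2 - 174) = 13608 - 1*(-176) = 13608 + 176 = 13784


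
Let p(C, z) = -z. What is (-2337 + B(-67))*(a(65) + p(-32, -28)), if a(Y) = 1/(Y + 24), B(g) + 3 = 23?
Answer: -5776281/89 ≈ -64902.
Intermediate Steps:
B(g) = 20 (B(g) = -3 + 23 = 20)
a(Y) = 1/(24 + Y)
(-2337 + B(-67))*(a(65) + p(-32, -28)) = (-2337 + 20)*(1/(24 + 65) - 1*(-28)) = -2317*(1/89 + 28) = -2317*2493/89 = -5776281/89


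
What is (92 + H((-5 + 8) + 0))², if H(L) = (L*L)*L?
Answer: 14161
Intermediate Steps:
H(L) = L³ (H(L) = L²*L = L³)
(92 + H((-5 + 8) + 0))² = (92 + ((-5 + 8) + 0)³)² = (92 + (3 + 0)³)² = (92 + 3³)² = (92 + 27)² = 119² = 14161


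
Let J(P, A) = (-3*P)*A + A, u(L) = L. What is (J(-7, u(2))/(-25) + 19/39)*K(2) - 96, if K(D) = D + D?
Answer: -98564/975 ≈ -101.09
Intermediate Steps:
K(D) = 2*D
J(P, A) = A - 3*A*P (J(P, A) = -3*A*P + A = A - 3*A*P)
(J(-7, u(2))/(-25) + 19/39)*K(2) - 96 = ((2*(1 - 3*(-7)))/(-25) + 19/39)*(2*2) - 96 = ((2*(1 + 21))*(-1/25) + 19*(1/39))*4 - 96 = ((2*22)*(-1/25) + 19/39)*4 - 96 = (44*(-1/25) + 19/39)*4 - 96 = (-44/25 + 19/39)*4 - 96 = -1241/975*4 - 96 = -4964/975 - 96 = -98564/975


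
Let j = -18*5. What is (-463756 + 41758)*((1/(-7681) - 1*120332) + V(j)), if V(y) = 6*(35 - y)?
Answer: 387609105727314/7681 ≈ 5.0463e+10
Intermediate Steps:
j = -90
V(y) = 210 - 6*y
(-463756 + 41758)*((1/(-7681) - 1*120332) + V(j)) = (-463756 + 41758)*((1/(-7681) - 1*120332) + (210 - 6*(-90))) = -421998*((-1/7681 - 120332) + (210 + 540)) = -421998*(-924270093/7681 + 750) = -421998*(-918509343/7681) = 387609105727314/7681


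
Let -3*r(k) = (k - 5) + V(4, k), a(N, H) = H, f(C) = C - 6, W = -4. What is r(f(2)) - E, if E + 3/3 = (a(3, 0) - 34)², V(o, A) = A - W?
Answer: -1152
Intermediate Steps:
f(C) = -6 + C
V(o, A) = 4 + A (V(o, A) = A - 1*(-4) = A + 4 = 4 + A)
r(k) = ⅓ - 2*k/3 (r(k) = -((k - 5) + (4 + k))/3 = -((-5 + k) + (4 + k))/3 = -(-1 + 2*k)/3 = ⅓ - 2*k/3)
E = 1155 (E = -1 + (0 - 34)² = -1 + (-34)² = -1 + 1156 = 1155)
r(f(2)) - E = (⅓ - 2*(-6 + 2)/3) - 1*1155 = (⅓ - ⅔*(-4)) - 1155 = (⅓ + 8/3) - 1155 = 3 - 1155 = -1152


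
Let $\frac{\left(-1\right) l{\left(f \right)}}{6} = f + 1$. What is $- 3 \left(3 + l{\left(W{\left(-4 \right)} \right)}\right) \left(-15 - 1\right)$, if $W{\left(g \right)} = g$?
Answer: $1008$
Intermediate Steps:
$l{\left(f \right)} = -6 - 6 f$ ($l{\left(f \right)} = - 6 \left(f + 1\right) = - 6 \left(1 + f\right) = -6 - 6 f$)
$- 3 \left(3 + l{\left(W{\left(-4 \right)} \right)}\right) \left(-15 - 1\right) = - 3 \left(3 - -18\right) \left(-15 - 1\right) = - 3 \left(3 + \left(-6 + 24\right)\right) \left(-16\right) = - 3 \left(3 + 18\right) \left(-16\right) = \left(-3\right) 21 \left(-16\right) = \left(-63\right) \left(-16\right) = 1008$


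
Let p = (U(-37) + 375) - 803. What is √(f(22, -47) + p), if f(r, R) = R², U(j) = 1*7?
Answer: 2*√447 ≈ 42.285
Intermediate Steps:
U(j) = 7
p = -421 (p = (7 + 375) - 803 = 382 - 803 = -421)
√(f(22, -47) + p) = √((-47)² - 421) = √(2209 - 421) = √1788 = 2*√447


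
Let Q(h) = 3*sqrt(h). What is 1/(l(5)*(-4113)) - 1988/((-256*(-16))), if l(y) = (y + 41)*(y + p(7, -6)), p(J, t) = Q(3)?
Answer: -47014423/96869376 - sqrt(3)/126132 ≈ -0.48535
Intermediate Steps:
p(J, t) = 3*sqrt(3)
l(y) = (41 + y)*(y + 3*sqrt(3)) (l(y) = (y + 41)*(y + 3*sqrt(3)) = (41 + y)*(y + 3*sqrt(3)))
1/(l(5)*(-4113)) - 1988/((-256*(-16))) = 1/((5**2 + 41*5 + 123*sqrt(3) + 3*5*sqrt(3))*(-4113)) - 1988/((-256*(-16))) = -1/4113/(25 + 205 + 123*sqrt(3) + 15*sqrt(3)) - 1988/4096 = -1/4113/(230 + 138*sqrt(3)) - 1988*1/4096 = -1/(4113*(230 + 138*sqrt(3))) - 497/1024 = -497/1024 - 1/(4113*(230 + 138*sqrt(3)))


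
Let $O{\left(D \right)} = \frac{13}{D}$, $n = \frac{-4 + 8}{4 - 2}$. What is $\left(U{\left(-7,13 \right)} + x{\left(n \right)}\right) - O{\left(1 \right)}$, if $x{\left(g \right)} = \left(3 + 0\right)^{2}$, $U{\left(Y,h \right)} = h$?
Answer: $9$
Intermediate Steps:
$n = 2$ ($n = \frac{4}{2} = 4 \cdot \frac{1}{2} = 2$)
$x{\left(g \right)} = 9$ ($x{\left(g \right)} = 3^{2} = 9$)
$\left(U{\left(-7,13 \right)} + x{\left(n \right)}\right) - O{\left(1 \right)} = \left(13 + 9\right) - \frac{13}{1} = 22 - 13 \cdot 1 = 22 - 13 = 9$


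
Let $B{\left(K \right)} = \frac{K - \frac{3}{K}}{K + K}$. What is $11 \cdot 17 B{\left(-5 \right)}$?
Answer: $\frac{2057}{25} \approx 82.28$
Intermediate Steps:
$B{\left(K \right)} = \frac{K - \frac{3}{K}}{2 K}$
$11 \cdot 17 B{\left(-5 \right)} = 11 \cdot 17 \frac{-3 + \left(-5\right)^{2}}{2 \cdot 25} = 187 \cdot \frac{1}{2} \cdot \frac{1}{25} \left(-3 + 25\right) = 187 \cdot \frac{1}{2} \cdot \frac{1}{25} \cdot 22 = 187 \cdot \frac{11}{25} = \frac{2057}{25}$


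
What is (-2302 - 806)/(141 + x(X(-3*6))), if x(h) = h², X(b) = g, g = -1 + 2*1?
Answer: -1554/71 ≈ -21.887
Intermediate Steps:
g = 1 (g = -1 + 2 = 1)
X(b) = 1
(-2302 - 806)/(141 + x(X(-3*6))) = (-2302 - 806)/(141 + 1²) = -3108/(141 + 1) = -3108/142 = -3108*1/142 = -1554/71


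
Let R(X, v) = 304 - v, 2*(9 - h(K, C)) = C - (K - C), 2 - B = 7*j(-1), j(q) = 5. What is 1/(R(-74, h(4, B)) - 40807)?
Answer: -1/40547 ≈ -2.4663e-5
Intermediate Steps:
B = -33 (B = 2 - 7*5 = 2 - 1*35 = 2 - 35 = -33)
h(K, C) = 9 + K/2 - C (h(K, C) = 9 - (C - (K - C))/2 = 9 - (C + (C - K))/2 = 9 - (-K + 2*C)/2 = 9 + (K/2 - C) = 9 + K/2 - C)
1/(R(-74, h(4, B)) - 40807) = 1/((304 - (9 + (1/2)*4 - 1*(-33))) - 40807) = 1/((304 - (9 + 2 + 33)) - 40807) = 1/((304 - 1*44) - 40807) = 1/((304 - 44) - 40807) = 1/(260 - 40807) = 1/(-40547) = -1/40547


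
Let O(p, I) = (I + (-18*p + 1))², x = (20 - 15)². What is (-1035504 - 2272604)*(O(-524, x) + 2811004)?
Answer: -305221817138944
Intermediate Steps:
x = 25 (x = 5² = 25)
O(p, I) = (1 + I - 18*p)² (O(p, I) = (I + (1 - 18*p))² = (1 + I - 18*p)²)
(-1035504 - 2272604)*(O(-524, x) + 2811004) = (-1035504 - 2272604)*((1 + 25 - 18*(-524))² + 2811004) = -3308108*((1 + 25 + 9432)² + 2811004) = -3308108*(9458² + 2811004) = -3308108*(89453764 + 2811004) = -3308108*92264768 = -305221817138944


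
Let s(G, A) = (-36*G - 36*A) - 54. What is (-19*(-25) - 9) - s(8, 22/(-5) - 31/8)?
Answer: 5101/10 ≈ 510.10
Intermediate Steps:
s(G, A) = -54 - 36*A - 36*G (s(G, A) = (-36*A - 36*G) - 54 = -54 - 36*A - 36*G)
(-19*(-25) - 9) - s(8, 22/(-5) - 31/8) = (-19*(-25) - 9) - (-54 - 36*(22/(-5) - 31/8) - 36*8) = (475 - 9) - (-54 - 36*(22*(-⅕) - 31*⅛) - 288) = 466 - (-54 - 36*(-22/5 - 31/8) - 288) = 466 - (-54 - 36*(-331/40) - 288) = 466 - (-54 + 2979/10 - 288) = 466 - 1*(-441/10) = 466 + 441/10 = 5101/10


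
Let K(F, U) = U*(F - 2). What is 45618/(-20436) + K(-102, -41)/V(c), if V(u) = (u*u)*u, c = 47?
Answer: -774843085/353621138 ≈ -2.1912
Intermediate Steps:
K(F, U) = U*(-2 + F)
V(u) = u³ (V(u) = u²*u = u³)
45618/(-20436) + K(-102, -41)/V(c) = 45618/(-20436) + (-41*(-2 - 102))/(47³) = 45618*(-1/20436) - 41*(-104)/103823 = -7603/3406 + 4264*(1/103823) = -7603/3406 + 4264/103823 = -774843085/353621138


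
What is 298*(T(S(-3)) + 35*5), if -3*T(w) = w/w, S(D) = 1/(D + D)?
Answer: 156152/3 ≈ 52051.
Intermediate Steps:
S(D) = 1/(2*D)
T(w) = -⅓ (T(w) = -w/(3*w) = -⅓*1 = -⅓)
298*(T(S(-3)) + 35*5) = 298*(-⅓ + 35*5) = 298*(-⅓ + 175) = 298*(524/3) = 156152/3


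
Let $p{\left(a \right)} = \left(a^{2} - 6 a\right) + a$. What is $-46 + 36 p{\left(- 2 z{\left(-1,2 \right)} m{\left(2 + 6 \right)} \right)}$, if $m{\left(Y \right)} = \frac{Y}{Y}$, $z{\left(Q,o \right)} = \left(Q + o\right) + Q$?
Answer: $-46$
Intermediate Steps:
$z{\left(Q,o \right)} = o + 2 Q$
$m{\left(Y \right)} = 1$
$p{\left(a \right)} = a^{2} - 5 a$
$-46 + 36 p{\left(- 2 z{\left(-1,2 \right)} m{\left(2 + 6 \right)} \right)} = -46 + 36 - 2 \left(2 + 2 \left(-1\right)\right) 1 \left(-5 + - 2 \left(2 + 2 \left(-1\right)\right) 1\right) = -46 + 36 - 2 \left(2 - 2\right) 1 \left(-5 + - 2 \left(2 - 2\right) 1\right) = -46 + 36 \left(-2\right) 0 \cdot 1 \left(-5 + \left(-2\right) 0 \cdot 1\right) = -46 + 36 \cdot 0 \cdot 1 \left(-5 + 0 \cdot 1\right) = -46 + 36 \cdot 0 \left(-5 + 0\right) = -46 + 36 \cdot 0 \left(-5\right) = -46 + 36 \cdot 0 = -46 + 0 = -46$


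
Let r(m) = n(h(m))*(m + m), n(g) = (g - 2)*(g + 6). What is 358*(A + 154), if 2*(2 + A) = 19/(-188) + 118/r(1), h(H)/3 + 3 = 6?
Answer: 1075800203/19740 ≈ 54499.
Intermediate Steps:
h(H) = 9 (h(H) = -9 + 3*6 = -9 + 18 = 9)
n(g) = (-2 + g)*(6 + g)
r(m) = 210*m (r(m) = (-12 + 9² + 4*9)*(m + m) = (-12 + 81 + 36)*(2*m) = 105*(2*m) = 210*m)
A = -69863/39480 (A = -2 + (19/(-188) + 118/((210*1)))/2 = -2 + (19*(-1/188) + 118/210)/2 = -2 + (-19/188 + 118*(1/210))/2 = -2 + (-19/188 + 59/105)/2 = -2 + (½)*(9097/19740) = -2 + 9097/39480 = -69863/39480 ≈ -1.7696)
358*(A + 154) = 358*(-69863/39480 + 154) = 358*(6010057/39480) = 1075800203/19740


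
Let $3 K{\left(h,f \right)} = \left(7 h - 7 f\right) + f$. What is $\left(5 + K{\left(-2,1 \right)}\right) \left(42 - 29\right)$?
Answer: $- \frac{65}{3} \approx -21.667$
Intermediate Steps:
$K{\left(h,f \right)} = - 2 f + \frac{7 h}{3}$ ($K{\left(h,f \right)} = \frac{\left(7 h - 7 f\right) + f}{3} = \frac{\left(- 7 f + 7 h\right) + f}{3} = \frac{- 6 f + 7 h}{3} = - 2 f + \frac{7 h}{3}$)
$\left(5 + K{\left(-2,1 \right)}\right) \left(42 - 29\right) = \left(5 + \left(\left(-2\right) 1 + \frac{7}{3} \left(-2\right)\right)\right) \left(42 - 29\right) = \left(5 - \frac{20}{3}\right) \left(42 - 29\right) = \left(5 - \frac{20}{3}\right) 13 = \left(- \frac{5}{3}\right) 13 = - \frac{65}{3}$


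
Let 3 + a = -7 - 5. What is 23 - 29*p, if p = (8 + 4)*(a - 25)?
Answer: 13943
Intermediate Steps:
a = -15 (a = -3 + (-7 - 5) = -3 - 12 = -15)
p = -480 (p = (8 + 4)*(-15 - 25) = 12*(-40) = -480)
23 - 29*p = 23 - 29*(-480) = 23 + 13920 = 13943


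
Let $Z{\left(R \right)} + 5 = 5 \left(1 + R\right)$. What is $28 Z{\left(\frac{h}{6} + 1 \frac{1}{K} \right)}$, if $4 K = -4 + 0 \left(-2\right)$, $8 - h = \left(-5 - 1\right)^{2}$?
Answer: $- \frac{2380}{3} \approx -793.33$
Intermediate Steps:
$h = -28$ ($h = 8 - \left(-5 - 1\right)^{2} = 8 - \left(-6\right)^{2} = 8 - 36 = -28$)
$K = -1$ ($K = \frac{-4 + 0 \left(-2\right)}{4} = \frac{-4 + 0}{4} = \frac{1}{4} \left(-4\right) = -1$)
$Z{\left(R \right)} = 5 R$ ($Z{\left(R \right)} = -5 + 5 \left(1 + R\right) = -5 + \left(5 + 5 R\right) = 5 R$)
$28 Z{\left(\frac{h}{6} + 1 \frac{1}{K} \right)} = 28 \cdot 5 \left(- \frac{28}{6} + 1 \frac{1}{-1}\right) = 28 \cdot 5 \left(\left(-28\right) \frac{1}{6} + 1 \left(-1\right)\right) = 28 \cdot 5 \left(- \frac{14}{3} - 1\right) = 28 \cdot 5 \left(- \frac{17}{3}\right) = 28 \left(- \frac{85}{3}\right) = - \frac{2380}{3}$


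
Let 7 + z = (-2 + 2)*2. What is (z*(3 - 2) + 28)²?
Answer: 441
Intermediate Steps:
z = -7 (z = -7 + (-2 + 2)*2 = -7 + 0*2 = -7 + 0 = -7)
(z*(3 - 2) + 28)² = (-7*(3 - 2) + 28)² = (-7*1 + 28)² = (-7 + 28)² = 21² = 441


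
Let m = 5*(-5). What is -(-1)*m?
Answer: -25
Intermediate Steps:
m = -25
-(-1)*m = -(-1)*(-25) = -1*25 = -25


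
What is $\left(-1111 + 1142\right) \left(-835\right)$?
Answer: $-25885$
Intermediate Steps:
$\left(-1111 + 1142\right) \left(-835\right) = 31 \left(-835\right) = -25885$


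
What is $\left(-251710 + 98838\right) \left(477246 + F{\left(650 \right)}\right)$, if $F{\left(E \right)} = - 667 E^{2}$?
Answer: $43007518589488$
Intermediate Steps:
$\left(-251710 + 98838\right) \left(477246 + F{\left(650 \right)}\right) = \left(-251710 + 98838\right) \left(477246 - 667 \cdot 650^{2}\right) = - 152872 \left(477246 - 281807500\right) = \left(-152872\right) \left(-281330254\right) = 43007518589488$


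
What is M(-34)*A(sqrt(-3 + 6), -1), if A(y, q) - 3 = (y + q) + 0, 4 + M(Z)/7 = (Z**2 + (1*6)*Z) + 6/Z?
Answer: 225582/17 + 112791*sqrt(3)/17 ≈ 24761.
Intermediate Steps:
M(Z) = -28 + 7*Z**2 + 42*Z + 42/Z (M(Z) = -28 + 7*((Z**2 + (1*6)*Z) + 6/Z) = -28 + 7*((Z**2 + 6*Z) + 6/Z) = -28 + 7*(Z**2 + 6*Z + 6/Z) = -28 + (7*Z**2 + 42*Z + 42/Z) = -28 + 7*Z**2 + 42*Z + 42/Z)
A(y, q) = 3 + q + y (A(y, q) = 3 + ((y + q) + 0) = 3 + ((q + y) + 0) = 3 + (q + y) = 3 + q + y)
M(-34)*A(sqrt(-3 + 6), -1) = (-28 + 7*(-34)**2 + 42*(-34) + 42/(-34))*(3 - 1 + sqrt(-3 + 6)) = (-28 + 7*1156 - 1428 + 42*(-1/34))*(3 - 1 + sqrt(3)) = (-28 + 8092 - 1428 - 21/17)*(2 + sqrt(3)) = 112791*(2 + sqrt(3))/17 = 225582/17 + 112791*sqrt(3)/17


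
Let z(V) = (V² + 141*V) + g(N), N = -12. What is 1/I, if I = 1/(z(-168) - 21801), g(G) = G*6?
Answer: -17337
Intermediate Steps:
g(G) = 6*G
z(V) = -72 + V² + 141*V (z(V) = (V² + 141*V) + 6*(-12) = (V² + 141*V) - 72 = -72 + V² + 141*V)
I = -1/17337 (I = 1/((-72 + (-168)² + 141*(-168)) - 21801) = 1/((-72 + 28224 - 23688) - 21801) = 1/(4464 - 21801) = 1/(-17337) = -1/17337 ≈ -5.7680e-5)
1/I = 1/(-1/17337) = -17337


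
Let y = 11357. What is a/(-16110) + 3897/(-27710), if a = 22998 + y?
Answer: -50737886/22320405 ≈ -2.2732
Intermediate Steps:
a = 34355 (a = 22998 + 11357 = 34355)
a/(-16110) + 3897/(-27710) = 34355/(-16110) + 3897/(-27710) = 34355*(-1/16110) + 3897*(-1/27710) = -6871/3222 - 3897/27710 = -50737886/22320405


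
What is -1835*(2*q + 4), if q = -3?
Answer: 3670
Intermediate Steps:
-1835*(2*q + 4) = -1835*(2*(-3) + 4) = -1835*(-6 + 4) = -1835*(-2) = 3670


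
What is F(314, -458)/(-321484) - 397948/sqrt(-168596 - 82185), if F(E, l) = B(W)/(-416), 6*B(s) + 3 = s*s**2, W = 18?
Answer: 1943/267474688 + 397948*I*sqrt(250781)/250781 ≈ 7.2642e-6 + 794.66*I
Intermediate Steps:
B(s) = -1/2 + s**3/6 (B(s) = -1/2 + (s*s**2)/6 = -1/2 + s**3/6)
F(E, l) = -1943/832 (F(E, l) = (-1/2 + (1/6)*18**3)/(-416) = (-1/2 + (1/6)*5832)*(-1/416) = (-1/2 + 972)*(-1/416) = (1943/2)*(-1/416) = -1943/832)
F(314, -458)/(-321484) - 397948/sqrt(-168596 - 82185) = -1943/832/(-321484) - 397948/sqrt(-168596 - 82185) = -1943/832*(-1/321484) - 397948*(-I*sqrt(250781)/250781) = 1943/267474688 - 397948*(-I*sqrt(250781)/250781) = 1943/267474688 - (-397948)*I*sqrt(250781)/250781 = 1943/267474688 + 397948*I*sqrt(250781)/250781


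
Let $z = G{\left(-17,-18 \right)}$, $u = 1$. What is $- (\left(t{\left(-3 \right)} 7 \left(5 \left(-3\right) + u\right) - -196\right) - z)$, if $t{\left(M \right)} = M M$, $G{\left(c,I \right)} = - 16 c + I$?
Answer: $940$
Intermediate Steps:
$G{\left(c,I \right)} = I - 16 c$
$t{\left(M \right)} = M^{2}$
$z = 254$ ($z = -18 - -272 = -18 + 272 = 254$)
$- (\left(t{\left(-3 \right)} 7 \left(5 \left(-3\right) + u\right) - -196\right) - z) = - (\left(\left(-3\right)^{2} \cdot 7 \left(5 \left(-3\right) + 1\right) - -196\right) - 254) = - (\left(9 \cdot 7 \left(-15 + 1\right) + 196\right) - 254) = - (\left(63 \left(-14\right) + 196\right) - 254) = - (\left(-882 + 196\right) - 254) = - (-686 - 254) = \left(-1\right) \left(-940\right) = 940$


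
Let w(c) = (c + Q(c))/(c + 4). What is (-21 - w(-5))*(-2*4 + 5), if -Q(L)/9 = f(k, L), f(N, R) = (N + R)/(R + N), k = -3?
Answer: 105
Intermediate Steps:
f(N, R) = 1 (f(N, R) = (N + R)/(N + R) = 1)
Q(L) = -9 (Q(L) = -9*1 = -9)
w(c) = (-9 + c)/(4 + c) (w(c) = (c - 9)/(c + 4) = (-9 + c)/(4 + c))
(-21 - w(-5))*(-2*4 + 5) = (-21 - (-9 - 5)/(4 - 5))*(-2*4 + 5) = (-21 - (-14)/(-1))*(-8 + 5) = (-21 - (-1)*(-14))*(-3) = (-21 - 1*14)*(-3) = (-21 - 14)*(-3) = -35*(-3) = 105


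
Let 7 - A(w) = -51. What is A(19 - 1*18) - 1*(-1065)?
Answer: 1123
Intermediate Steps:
A(w) = 58 (A(w) = 7 - 1*(-51) = 7 + 51 = 58)
A(19 - 1*18) - 1*(-1065) = 58 - 1*(-1065) = 58 + 1065 = 1123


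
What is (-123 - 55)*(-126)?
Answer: 22428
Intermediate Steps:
(-123 - 55)*(-126) = -178*(-126) = 22428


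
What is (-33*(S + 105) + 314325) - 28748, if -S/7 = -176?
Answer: 241456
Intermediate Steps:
S = 1232 (S = -7*(-176) = 1232)
(-33*(S + 105) + 314325) - 28748 = (-33*(1232 + 105) + 314325) - 28748 = (-33*1337 + 314325) - 28748 = (-44121 + 314325) - 28748 = 270204 - 28748 = 241456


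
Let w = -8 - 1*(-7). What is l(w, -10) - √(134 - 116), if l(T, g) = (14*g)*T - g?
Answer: 150 - 3*√2 ≈ 145.76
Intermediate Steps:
w = -1 (w = -8 + 7 = -1)
l(T, g) = -g + 14*T*g (l(T, g) = 14*T*g - g = -g + 14*T*g)
l(w, -10) - √(134 - 116) = -10*(-1 + 14*(-1)) - √(134 - 116) = -10*(-1 - 14) - √18 = -10*(-15) - 3*√2 = 150 - 3*√2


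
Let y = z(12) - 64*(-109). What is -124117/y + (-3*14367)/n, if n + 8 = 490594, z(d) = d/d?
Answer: -61190778239/3422818522 ≈ -17.877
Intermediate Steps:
z(d) = 1
n = 490586 (n = -8 + 490594 = 490586)
y = 6977 (y = 1 - 64*(-109) = 1 + 6976 = 6977)
-124117/y + (-3*14367)/n = -124117/6977 - 3*14367/490586 = -124117*1/6977 - 43101*1/490586 = -124117/6977 - 43101/490586 = -61190778239/3422818522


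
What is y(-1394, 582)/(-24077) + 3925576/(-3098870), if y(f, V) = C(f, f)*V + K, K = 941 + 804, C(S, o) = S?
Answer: 1207107200229/37305746495 ≈ 32.357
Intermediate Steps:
K = 1745
y(f, V) = 1745 + V*f (y(f, V) = f*V + 1745 = V*f + 1745 = 1745 + V*f)
y(-1394, 582)/(-24077) + 3925576/(-3098870) = (1745 + 582*(-1394))/(-24077) + 3925576/(-3098870) = (1745 - 811308)*(-1/24077) + 3925576*(-1/3098870) = -809563*(-1/24077) - 1962788/1549435 = 809563/24077 - 1962788/1549435 = 1207107200229/37305746495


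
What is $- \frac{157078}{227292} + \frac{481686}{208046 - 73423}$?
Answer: $\frac{44168531359}{15299365458} \approx 2.887$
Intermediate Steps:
$- \frac{157078}{227292} + \frac{481686}{208046 - 73423} = \left(-157078\right) \frac{1}{227292} + \frac{481686}{208046 - 73423} = - \frac{78539}{113646} + \frac{481686}{134623} = \frac{44168531359}{15299365458}$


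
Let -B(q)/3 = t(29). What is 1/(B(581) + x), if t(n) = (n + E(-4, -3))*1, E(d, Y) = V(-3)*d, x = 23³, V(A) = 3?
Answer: 1/12116 ≈ 8.2535e-5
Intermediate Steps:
x = 12167
E(d, Y) = 3*d
t(n) = -12 + n (t(n) = (n + 3*(-4))*1 = (n - 12)*1 = (-12 + n)*1 = -12 + n)
B(q) = -51 (B(q) = -3*(-12 + 29) = -3*17 = -51)
1/(B(581) + x) = 1/(-51 + 12167) = 1/12116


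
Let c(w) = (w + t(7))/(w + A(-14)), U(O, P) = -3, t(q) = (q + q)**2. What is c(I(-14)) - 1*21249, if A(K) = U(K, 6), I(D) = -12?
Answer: -318919/15 ≈ -21261.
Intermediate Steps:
t(q) = 4*q**2 (t(q) = (2*q)**2 = 4*q**2)
A(K) = -3
c(w) = (196 + w)/(-3 + w) (c(w) = (w + 4*7**2)/(w - 3) = (w + 4*49)/(-3 + w) = (w + 196)/(-3 + w) = (196 + w)/(-3 + w))
c(I(-14)) - 1*21249 = (196 - 12)/(-3 - 12) - 1*21249 = 184/(-15) - 21249 = -1/15*184 - 21249 = -184/15 - 21249 = -318919/15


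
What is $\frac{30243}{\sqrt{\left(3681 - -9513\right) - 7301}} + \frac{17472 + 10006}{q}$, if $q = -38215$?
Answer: $- \frac{27478}{38215} + \frac{30243 \sqrt{5893}}{5893} \approx 393.25$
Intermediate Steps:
$\frac{30243}{\sqrt{\left(3681 - -9513\right) - 7301}} + \frac{17472 + 10006}{q} = \frac{30243}{\sqrt{\left(3681 - -9513\right) - 7301}} + \frac{17472 + 10006}{-38215} = \frac{30243}{\sqrt{\left(3681 + 9513\right) - 7301}} + 27478 \left(- \frac{1}{38215}\right) = \frac{30243}{\sqrt{13194 - 7301}} - \frac{27478}{38215} = \frac{30243}{\sqrt{5893}} - \frac{27478}{38215} = 30243 \frac{\sqrt{5893}}{5893} - \frac{27478}{38215} = \frac{30243 \sqrt{5893}}{5893} - \frac{27478}{38215} = - \frac{27478}{38215} + \frac{30243 \sqrt{5893}}{5893}$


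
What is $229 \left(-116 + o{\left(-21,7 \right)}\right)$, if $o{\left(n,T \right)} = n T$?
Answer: $-60227$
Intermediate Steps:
$o{\left(n,T \right)} = T n$
$229 \left(-116 + o{\left(-21,7 \right)}\right) = 229 \left(-116 + 7 \left(-21\right)\right) = 229 \left(-116 - 147\right) = 229 \left(-263\right) = -60227$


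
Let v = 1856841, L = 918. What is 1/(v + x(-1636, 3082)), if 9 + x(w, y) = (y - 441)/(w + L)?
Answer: 718/1333202735 ≈ 5.3855e-7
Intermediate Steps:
x(w, y) = -9 + (-441 + y)/(918 + w) (x(w, y) = -9 + (y - 441)/(w + 918) = -9 + (-441 + y)/(918 + w))
1/(v + x(-1636, 3082)) = 1/(1856841 + (-8703 + 3082 - 9*(-1636))/(918 - 1636)) = 1/(1856841 + (-8703 + 3082 + 14724)/(-718)) = 1/(1856841 - 1/718*9103) = 1/(1856841 - 9103/718) = 1/(1333202735/718) = 718/1333202735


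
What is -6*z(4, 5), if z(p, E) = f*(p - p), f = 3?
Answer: 0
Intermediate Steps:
z(p, E) = 0 (z(p, E) = 3*(p - p) = 3*0 = 0)
-6*z(4, 5) = -6*0 = 0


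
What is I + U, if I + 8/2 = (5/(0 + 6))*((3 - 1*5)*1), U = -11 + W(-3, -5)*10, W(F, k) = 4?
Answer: 70/3 ≈ 23.333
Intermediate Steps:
U = 29 (U = -11 + 4*10 = -11 + 40 = 29)
I = -17/3 (I = -4 + (5/(0 + 6))*((3 - 1*5)*1) = -4 + (5/6)*((3 - 5)*1) = -4 + (5*(1/6))*(-2*1) = -4 + (5/6)*(-2) = -4 - 5/3 = -17/3 ≈ -5.6667)
I + U = -17/3 + 29 = 70/3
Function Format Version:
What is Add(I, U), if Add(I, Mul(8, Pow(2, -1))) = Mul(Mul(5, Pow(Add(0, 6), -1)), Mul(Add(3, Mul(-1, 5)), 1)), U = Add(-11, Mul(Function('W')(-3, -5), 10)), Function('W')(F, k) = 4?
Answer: Rational(70, 3) ≈ 23.333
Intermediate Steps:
U = 29 (U = Add(-11, Mul(4, 10)) = Add(-11, 40) = 29)
I = Rational(-17, 3) (I = Add(-4, Mul(Mul(5, Pow(Add(0, 6), -1)), Mul(Add(3, Mul(-1, 5)), 1))) = Add(-4, Mul(Mul(5, Pow(6, -1)), Mul(Add(3, -5), 1))) = Add(-4, Mul(Mul(5, Rational(1, 6)), Mul(-2, 1))) = Add(-4, Mul(Rational(5, 6), -2)) = Add(-4, Rational(-5, 3)) = Rational(-17, 3) ≈ -5.6667)
Add(I, U) = Add(Rational(-17, 3), 29) = Rational(70, 3)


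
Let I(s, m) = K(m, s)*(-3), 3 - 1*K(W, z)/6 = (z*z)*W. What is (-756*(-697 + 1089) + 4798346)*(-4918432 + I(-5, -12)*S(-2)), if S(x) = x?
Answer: -22093643602856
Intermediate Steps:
K(W, z) = 18 - 6*W*z² (K(W, z) = 18 - 6*z*z*W = 18 - 6*z²*W = 18 - 6*W*z²)
I(s, m) = -54 + 18*m*s² (I(s, m) = (18 - 6*m*s²)*(-3) = -54 + 18*m*s²)
(-756*(-697 + 1089) + 4798346)*(-4918432 + I(-5, -12)*S(-2)) = (-756*(-697 + 1089) + 4798346)*(-4918432 + (-54 + 18*(-12)*(-5)²)*(-2)) = (-756*392 + 4798346)*(-4918432 + (-54 + 18*(-12)*25)*(-2)) = (-296352 + 4798346)*(-4918432 + (-54 - 5400)*(-2)) = 4501994*(-4918432 - 5454*(-2)) = 4501994*(-4918432 + 10908) = 4501994*(-4907524) = -22093643602856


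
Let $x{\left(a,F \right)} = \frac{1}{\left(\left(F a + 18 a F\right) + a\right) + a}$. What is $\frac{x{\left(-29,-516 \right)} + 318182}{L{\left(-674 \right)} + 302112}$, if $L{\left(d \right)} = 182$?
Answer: $\frac{90445778957}{85929487852} \approx 1.0526$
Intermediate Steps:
$x{\left(a,F \right)} = \frac{1}{2 a + 19 F a}$ ($x{\left(a,F \right)} = \frac{1}{\left(\left(F a + 18 F a\right) + a\right) + a} = \frac{1}{\left(19 F a + a\right) + a} = \frac{1}{\left(a + 19 F a\right) + a} = \frac{1}{2 a + 19 F a}$)
$\frac{x{\left(-29,-516 \right)} + 318182}{L{\left(-674 \right)} + 302112} = \frac{\frac{1}{\left(-29\right) \left(2 + 19 \left(-516\right)\right)} + 318182}{182 + 302112} = \frac{- \frac{1}{29 \left(2 - 9804\right)} + 318182}{302294} = \left(- \frac{1}{29 \left(-9802\right)} + 318182\right) \frac{1}{302294} = \left(\left(- \frac{1}{29}\right) \left(- \frac{1}{9802}\right) + 318182\right) \frac{1}{302294} = \left(\frac{1}{284258} + 318182\right) \frac{1}{302294} = \frac{90445778957}{284258} \cdot \frac{1}{302294} = \frac{90445778957}{85929487852}$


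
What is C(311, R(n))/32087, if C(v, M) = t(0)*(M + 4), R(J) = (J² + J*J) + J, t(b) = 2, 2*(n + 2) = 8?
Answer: 28/32087 ≈ 0.00087263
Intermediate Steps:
n = 2 (n = -2 + (½)*8 = -2 + 4 = 2)
R(J) = J + 2*J² (R(J) = (J² + J²) + J = 2*J² + J = J + 2*J²)
C(v, M) = 8 + 2*M (C(v, M) = 2*(M + 4) = 2*(4 + M) = 8 + 2*M)
C(311, R(n))/32087 = (8 + 2*(2*(1 + 2*2)))/32087 = (8 + 2*(2*(1 + 4)))*(1/32087) = (8 + 2*(2*5))*(1/32087) = (8 + 2*10)*(1/32087) = (8 + 20)*(1/32087) = 28*(1/32087) = 28/32087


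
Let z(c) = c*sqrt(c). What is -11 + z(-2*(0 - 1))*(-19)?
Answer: -11 - 38*sqrt(2) ≈ -64.740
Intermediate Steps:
z(c) = c**(3/2)
-11 + z(-2*(0 - 1))*(-19) = -11 + (-2*(0 - 1))**(3/2)*(-19) = -11 + (-2*(-1))**(3/2)*(-19) = -11 + 2**(3/2)*(-19) = -11 + (2*sqrt(2))*(-19) = -11 - 38*sqrt(2)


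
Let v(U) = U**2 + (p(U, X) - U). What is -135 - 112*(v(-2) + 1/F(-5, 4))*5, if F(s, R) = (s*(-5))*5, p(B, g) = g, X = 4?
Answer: -143487/25 ≈ -5739.5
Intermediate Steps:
F(s, R) = -25*s (F(s, R) = -5*s*5 = -25*s)
v(U) = 4 + U**2 - U (v(U) = U**2 + (4 - U) = 4 + U**2 - U)
-135 - 112*(v(-2) + 1/F(-5, 4))*5 = -135 - 112*((4 + (-2)**2 - 1*(-2)) + 1/(-25*(-5)))*5 = -135 - 112*((4 + 4 + 2) + 1/125)*5 = -135 - 112*(10 + 1/125)*5 = -135 - 140112*5/125 = -135 - 112*1251/25 = -135 - 140112/25 = -143487/25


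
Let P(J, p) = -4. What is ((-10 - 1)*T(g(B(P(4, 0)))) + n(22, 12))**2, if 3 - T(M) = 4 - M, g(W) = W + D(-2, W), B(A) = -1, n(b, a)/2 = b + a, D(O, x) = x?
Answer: 10201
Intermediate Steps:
n(b, a) = 2*a + 2*b (n(b, a) = 2*(b + a) = 2*(a + b) = 2*a + 2*b)
g(W) = 2*W (g(W) = W + W = 2*W)
T(M) = -1 + M (T(M) = 3 - (4 - M) = 3 + (-4 + M) = -1 + M)
((-10 - 1)*T(g(B(P(4, 0)))) + n(22, 12))**2 = ((-10 - 1)*(-1 + 2*(-1)) + (2*12 + 2*22))**2 = (-11*(-1 - 2) + (24 + 44))**2 = (-11*(-3) + 68)**2 = (33 + 68)**2 = 101**2 = 10201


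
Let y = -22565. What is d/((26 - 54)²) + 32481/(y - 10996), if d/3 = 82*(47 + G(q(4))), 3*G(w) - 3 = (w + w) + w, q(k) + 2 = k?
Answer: 3586437/243628 ≈ 14.721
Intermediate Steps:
q(k) = -2 + k
G(w) = 1 + w (G(w) = 1 + ((w + w) + w)/3 = 1 + (2*w + w)/3 = 1 + (3*w)/3 = 1 + w)
d = 12300 (d = 3*(82*(47 + (1 + (-2 + 4)))) = 3*(82*(47 + (1 + 2))) = 3*(82*(47 + 3)) = 3*(82*50) = 3*4100 = 12300)
d/((26 - 54)²) + 32481/(y - 10996) = 12300/((26 - 54)²) + 32481/(-22565 - 10996) = 12300/((-28)²) + 32481/(-33561) = 12300/784 + 32481*(-1/33561) = 12300*(1/784) - 1203/1243 = 3075/196 - 1203/1243 = 3586437/243628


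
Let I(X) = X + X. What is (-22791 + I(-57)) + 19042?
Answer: -3863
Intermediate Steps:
I(X) = 2*X
(-22791 + I(-57)) + 19042 = (-22791 + 2*(-57)) + 19042 = (-22791 - 114) + 19042 = -22905 + 19042 = -3863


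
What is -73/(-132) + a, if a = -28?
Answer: -3623/132 ≈ -27.447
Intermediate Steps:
-73/(-132) + a = -73/(-132) - 28 = -73*(-1/132) - 28 = 73/132 - 28 = -3623/132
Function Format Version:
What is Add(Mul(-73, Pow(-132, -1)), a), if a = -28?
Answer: Rational(-3623, 132) ≈ -27.447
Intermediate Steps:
Add(Mul(-73, Pow(-132, -1)), a) = Add(Mul(-73, Pow(-132, -1)), -28) = Add(Mul(-73, Rational(-1, 132)), -28) = Add(Rational(73, 132), -28) = Rational(-3623, 132)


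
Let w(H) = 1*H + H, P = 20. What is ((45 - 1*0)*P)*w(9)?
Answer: 16200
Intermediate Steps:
w(H) = 2*H (w(H) = H + H = 2*H)
((45 - 1*0)*P)*w(9) = ((45 - 1*0)*20)*(2*9) = ((45 + 0)*20)*18 = (45*20)*18 = 900*18 = 16200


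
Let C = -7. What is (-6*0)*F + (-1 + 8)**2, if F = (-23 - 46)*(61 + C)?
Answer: 49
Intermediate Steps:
F = -3726 (F = (-23 - 46)*(61 - 7) = -69*54 = -3726)
(-6*0)*F + (-1 + 8)**2 = -6*0*(-3726) + (-1 + 8)**2 = 0*(-3726) + 7**2 = 0 + 49 = 49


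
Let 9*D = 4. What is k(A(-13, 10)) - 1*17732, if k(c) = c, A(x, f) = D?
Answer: -159584/9 ≈ -17732.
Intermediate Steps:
D = 4/9 (D = (⅑)*4 = 4/9 ≈ 0.44444)
A(x, f) = 4/9
k(A(-13, 10)) - 1*17732 = 4/9 - 1*17732 = 4/9 - 17732 = -159584/9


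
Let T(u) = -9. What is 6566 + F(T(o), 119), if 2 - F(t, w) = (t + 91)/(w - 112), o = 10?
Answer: 45894/7 ≈ 6556.3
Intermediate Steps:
F(t, w) = 2 - (91 + t)/(-112 + w) (F(t, w) = 2 - (t + 91)/(w - 112) = 2 - (91 + t)/(-112 + w))
6566 + F(T(o), 119) = 6566 + (-315 - 1*(-9) + 2*119)/(-112 + 119) = 6566 + (-315 + 9 + 238)/7 = 6566 + (⅐)*(-68) = 6566 - 68/7 = 45894/7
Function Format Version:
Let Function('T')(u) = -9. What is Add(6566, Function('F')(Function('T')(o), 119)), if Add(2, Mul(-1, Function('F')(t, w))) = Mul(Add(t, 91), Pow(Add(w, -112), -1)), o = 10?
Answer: Rational(45894, 7) ≈ 6556.3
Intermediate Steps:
Function('F')(t, w) = Add(2, Mul(-1, Pow(Add(-112, w), -1), Add(91, t))) (Function('F')(t, w) = Add(2, Mul(-1, Mul(Add(t, 91), Pow(Add(w, -112), -1)))) = Add(2, Mul(-1, Mul(Add(91, t), Pow(Add(-112, w), -1)))) = Add(2, Mul(-1, Mul(Pow(Add(-112, w), -1), Add(91, t)))) = Add(2, Mul(-1, Pow(Add(-112, w), -1), Add(91, t))))
Add(6566, Function('F')(Function('T')(o), 119)) = Add(6566, Mul(Pow(Add(-112, 119), -1), Add(-315, Mul(-1, -9), Mul(2, 119)))) = Add(6566, Mul(Pow(7, -1), Add(-315, 9, 238))) = Add(6566, Mul(Rational(1, 7), -68)) = Add(6566, Rational(-68, 7)) = Rational(45894, 7)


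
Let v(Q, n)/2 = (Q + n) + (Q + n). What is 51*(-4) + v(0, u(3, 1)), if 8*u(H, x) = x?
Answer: -407/2 ≈ -203.50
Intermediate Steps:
u(H, x) = x/8
v(Q, n) = 4*Q + 4*n (v(Q, n) = 2*((Q + n) + (Q + n)) = 2*(2*Q + 2*n) = 4*Q + 4*n)
51*(-4) + v(0, u(3, 1)) = 51*(-4) + (4*0 + 4*((⅛)*1)) = -204 + (0 + 4*(⅛)) = -204 + (0 + ½) = -204 + ½ = -407/2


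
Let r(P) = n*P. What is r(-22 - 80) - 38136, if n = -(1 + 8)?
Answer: -37218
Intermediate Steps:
n = -9 (n = -1*9 = -9)
r(P) = -9*P
r(-22 - 80) - 38136 = -9*(-22 - 80) - 38136 = -9*(-102) - 38136 = 918 - 38136 = -37218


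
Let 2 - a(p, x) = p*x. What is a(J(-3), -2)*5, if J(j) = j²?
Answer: 100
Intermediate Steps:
a(p, x) = 2 - p*x
a(J(-3), -2)*5 = (2 - 1*(-3)²*(-2))*5 = (2 - 1*9*(-2))*5 = (2 + 18)*5 = 20*5 = 100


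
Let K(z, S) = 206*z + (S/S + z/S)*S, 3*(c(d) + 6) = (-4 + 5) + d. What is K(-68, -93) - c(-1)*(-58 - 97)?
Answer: -15099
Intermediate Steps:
c(d) = -17/3 + d/3 (c(d) = -6 + ((-4 + 5) + d)/3 = -6 + (1 + d)/3 = -6 + (⅓ + d/3) = -17/3 + d/3)
K(z, S) = 206*z + S*(1 + z/S) (K(z, S) = 206*z + (1 + z/S)*S = 206*z + S*(1 + z/S))
K(-68, -93) - c(-1)*(-58 - 97) = (-93 + 207*(-68)) - (-17/3 + (⅓)*(-1))*(-58 - 97) = (-93 - 14076) - (-17/3 - ⅓)*(-155) = -14169 - (-6)*(-155) = -14169 - 1*930 = -14169 - 930 = -15099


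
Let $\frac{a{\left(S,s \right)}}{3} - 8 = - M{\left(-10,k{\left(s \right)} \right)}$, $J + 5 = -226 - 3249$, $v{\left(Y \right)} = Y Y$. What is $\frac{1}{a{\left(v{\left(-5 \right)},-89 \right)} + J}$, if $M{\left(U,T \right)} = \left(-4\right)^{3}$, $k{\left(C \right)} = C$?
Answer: $- \frac{1}{3264} \approx -0.00030637$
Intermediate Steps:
$v{\left(Y \right)} = Y^{2}$
$M{\left(U,T \right)} = -64$
$J = -3480$ ($J = -5 - 3475 = -3480$)
$a{\left(S,s \right)} = 216$ ($a{\left(S,s \right)} = 24 + 3 \left(\left(-1\right) \left(-64\right)\right) = 24 + 3 \cdot 64 = 24 + 192 = 216$)
$\frac{1}{a{\left(v{\left(-5 \right)},-89 \right)} + J} = \frac{1}{216 - 3480} = \frac{1}{-3264} = - \frac{1}{3264}$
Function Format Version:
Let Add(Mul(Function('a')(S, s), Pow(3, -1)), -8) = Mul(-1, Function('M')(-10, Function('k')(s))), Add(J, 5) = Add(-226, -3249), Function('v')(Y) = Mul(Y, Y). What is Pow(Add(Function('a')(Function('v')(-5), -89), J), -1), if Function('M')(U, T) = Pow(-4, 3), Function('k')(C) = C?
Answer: Rational(-1, 3264) ≈ -0.00030637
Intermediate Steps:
Function('v')(Y) = Pow(Y, 2)
Function('M')(U, T) = -64
J = -3480 (J = Add(-5, Add(-226, -3249)) = Add(-5, -3475) = -3480)
Function('a')(S, s) = 216 (Function('a')(S, s) = Add(24, Mul(3, Mul(-1, -64))) = Add(24, Mul(3, 64)) = Add(24, 192) = 216)
Pow(Add(Function('a')(Function('v')(-5), -89), J), -1) = Pow(Add(216, -3480), -1) = Pow(-3264, -1) = Rational(-1, 3264)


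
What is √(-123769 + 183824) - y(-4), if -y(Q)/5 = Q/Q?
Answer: 5 + √60055 ≈ 250.06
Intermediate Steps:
y(Q) = -5 (y(Q) = -5*Q/Q = -5*1 = -5)
√(-123769 + 183824) - y(-4) = √(-123769 + 183824) - 1*(-5) = √60055 + 5 = 5 + √60055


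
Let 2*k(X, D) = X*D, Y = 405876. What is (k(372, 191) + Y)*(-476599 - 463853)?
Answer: -415117393704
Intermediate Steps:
k(X, D) = D*X/2 (k(X, D) = (X*D)/2 = (D*X)/2 = D*X/2)
(k(372, 191) + Y)*(-476599 - 463853) = ((1/2)*191*372 + 405876)*(-476599 - 463853) = (35526 + 405876)*(-940452) = 441402*(-940452) = -415117393704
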